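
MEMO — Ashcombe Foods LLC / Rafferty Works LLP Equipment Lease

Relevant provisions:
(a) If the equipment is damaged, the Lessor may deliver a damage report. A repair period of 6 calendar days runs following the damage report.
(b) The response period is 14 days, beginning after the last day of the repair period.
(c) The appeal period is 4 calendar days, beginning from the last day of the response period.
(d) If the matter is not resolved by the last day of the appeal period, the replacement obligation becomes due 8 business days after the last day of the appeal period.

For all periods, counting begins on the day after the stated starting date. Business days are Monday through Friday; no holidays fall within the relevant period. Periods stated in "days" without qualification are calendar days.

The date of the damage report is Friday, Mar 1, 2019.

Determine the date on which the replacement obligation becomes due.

Apr 4, 2019

The last day of the repair period: Mar 1, 2019 + 6 days = Mar 7, 2019.
The last day of the response period: 14 calendar days after Mar 7, 2019 is Mar 21, 2019.
Adding 4 calendar days to Mar 21, 2019 gives Mar 25, 2019, which is the last day of the appeal period.
The date on which the replacement obligation becomes due: 8 business days after Monday, Mar 25, 2019, skipping weekends — Mar 26, Mar 27, Mar 28, Mar 29, Apr 1, Apr 2, Apr 3, Apr 4 — lands on Thursday, Apr 4, 2019.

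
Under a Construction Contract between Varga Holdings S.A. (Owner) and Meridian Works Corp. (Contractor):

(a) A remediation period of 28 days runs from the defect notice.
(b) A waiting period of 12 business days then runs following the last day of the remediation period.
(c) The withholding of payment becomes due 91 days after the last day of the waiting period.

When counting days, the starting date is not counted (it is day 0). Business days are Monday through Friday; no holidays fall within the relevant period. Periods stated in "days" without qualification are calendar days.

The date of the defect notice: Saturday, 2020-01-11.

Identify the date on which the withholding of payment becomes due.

Adding 28 calendar days to 2020-01-11 gives 2020-02-08, which is the last day of the remediation period.
From Saturday, 2020-02-08, 12 business days (Feb 10, Feb 11, Feb 12, Feb 13, …, Feb 21, Feb 24, Feb 25, skipping weekends) brings us to Tuesday, 2020-02-25, which is the last day of the waiting period.
Adding 91 calendar days to 2020-02-25 gives 2020-05-26, which is the date on which the withholding of payment becomes due.

2020-05-26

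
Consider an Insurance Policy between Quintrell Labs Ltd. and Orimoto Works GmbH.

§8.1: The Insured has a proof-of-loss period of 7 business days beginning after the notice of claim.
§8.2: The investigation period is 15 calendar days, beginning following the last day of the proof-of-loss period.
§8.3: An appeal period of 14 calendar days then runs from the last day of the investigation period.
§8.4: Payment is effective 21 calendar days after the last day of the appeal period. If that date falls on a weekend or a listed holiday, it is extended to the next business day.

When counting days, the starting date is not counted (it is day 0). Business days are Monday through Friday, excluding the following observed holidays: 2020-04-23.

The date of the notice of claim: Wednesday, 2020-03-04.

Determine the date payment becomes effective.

The last day of the proof-of-loss period: counting 7 business days from Wednesday, 2020-03-04 (Mar 5, Mar 6, Mar 9, Mar 10, Mar 11, Mar 12, Mar 13, skipping weekends) reaches Friday, 2020-03-13.
The last day of the investigation period: 15 calendar days after 2020-03-13 is 2020-03-28.
The last day of the appeal period: 14 calendar days after 2020-03-28 is 2020-04-11.
Adding 21 calendar days to 2020-04-11 gives 2020-05-02, which is the date payment becomes effective. That falls on a Saturday, so it rolls to the next business day, Monday, 2020-05-04.

2020-05-04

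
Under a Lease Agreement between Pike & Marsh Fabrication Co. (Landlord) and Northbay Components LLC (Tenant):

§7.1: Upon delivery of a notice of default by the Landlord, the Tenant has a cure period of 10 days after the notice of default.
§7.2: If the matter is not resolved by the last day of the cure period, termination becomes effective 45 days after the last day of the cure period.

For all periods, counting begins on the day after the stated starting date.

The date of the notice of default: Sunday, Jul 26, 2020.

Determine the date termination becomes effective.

Adding 10 calendar days to Jul 26, 2020 gives Aug 5, 2020, which is the last day of the cure period.
The date termination becomes effective: 45 calendar days after Aug 5, 2020 is Sep 19, 2020.

Sep 19, 2020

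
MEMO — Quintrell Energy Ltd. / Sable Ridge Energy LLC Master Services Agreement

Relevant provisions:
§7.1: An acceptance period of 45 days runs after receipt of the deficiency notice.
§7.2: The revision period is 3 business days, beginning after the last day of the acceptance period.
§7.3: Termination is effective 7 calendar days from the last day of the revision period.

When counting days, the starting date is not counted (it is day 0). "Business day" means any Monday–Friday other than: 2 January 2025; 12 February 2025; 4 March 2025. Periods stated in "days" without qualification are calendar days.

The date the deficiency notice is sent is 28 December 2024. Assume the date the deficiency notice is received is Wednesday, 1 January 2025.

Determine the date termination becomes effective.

Adding 45 calendar days to 1 January 2025 gives 15 February 2025, which is the last day of the acceptance period.
The last day of the revision period: 3 business days after Saturday, 15 February 2025, skipping weekends — Feb 17, Feb 18, Feb 19 — lands on Wednesday, 19 February 2025.
Adding 7 calendar days to 19 February 2025 gives 26 February 2025, which is the date termination becomes effective.

26 February 2025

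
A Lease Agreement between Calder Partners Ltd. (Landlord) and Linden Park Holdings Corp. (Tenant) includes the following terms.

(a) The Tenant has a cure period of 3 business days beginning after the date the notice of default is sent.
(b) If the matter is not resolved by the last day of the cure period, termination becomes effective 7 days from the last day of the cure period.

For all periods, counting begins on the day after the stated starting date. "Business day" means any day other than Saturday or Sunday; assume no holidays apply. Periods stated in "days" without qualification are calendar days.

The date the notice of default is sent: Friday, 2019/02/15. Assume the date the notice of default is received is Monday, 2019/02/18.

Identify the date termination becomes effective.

2019/02/27

The last day of the cure period: 3 business days after Friday, 2019/02/15, skipping weekends — Feb 18, Feb 19, Feb 20 — lands on Wednesday, 2019/02/20.
The date termination becomes effective: 7 calendar days after 2019/02/20 is 2019/02/27.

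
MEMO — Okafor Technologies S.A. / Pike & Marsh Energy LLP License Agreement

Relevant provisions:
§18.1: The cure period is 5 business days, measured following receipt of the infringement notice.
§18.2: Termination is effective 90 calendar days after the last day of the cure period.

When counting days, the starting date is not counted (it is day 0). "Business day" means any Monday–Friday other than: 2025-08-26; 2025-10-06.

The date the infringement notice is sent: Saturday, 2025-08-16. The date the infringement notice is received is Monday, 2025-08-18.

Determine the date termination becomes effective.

From Monday, 2025-08-18, 5 business days (Aug 19, Aug 20, Aug 21, Aug 22, Aug 25, skipping weekends) brings us to Monday, 2025-08-25, which is the last day of the cure period.
The date termination becomes effective: 2025-08-25 + 90 days = 2025-11-23.

2025-11-23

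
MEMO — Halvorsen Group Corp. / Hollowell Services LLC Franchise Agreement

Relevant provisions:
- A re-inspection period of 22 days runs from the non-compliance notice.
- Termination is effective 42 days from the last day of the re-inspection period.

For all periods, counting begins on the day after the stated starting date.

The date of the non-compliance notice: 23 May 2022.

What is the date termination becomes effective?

Adding 22 calendar days to 23 May 2022 gives 14 June 2022, which is the last day of the re-inspection period.
The date termination becomes effective: 14 June 2022 + 42 days = 26 July 2022.

26 July 2022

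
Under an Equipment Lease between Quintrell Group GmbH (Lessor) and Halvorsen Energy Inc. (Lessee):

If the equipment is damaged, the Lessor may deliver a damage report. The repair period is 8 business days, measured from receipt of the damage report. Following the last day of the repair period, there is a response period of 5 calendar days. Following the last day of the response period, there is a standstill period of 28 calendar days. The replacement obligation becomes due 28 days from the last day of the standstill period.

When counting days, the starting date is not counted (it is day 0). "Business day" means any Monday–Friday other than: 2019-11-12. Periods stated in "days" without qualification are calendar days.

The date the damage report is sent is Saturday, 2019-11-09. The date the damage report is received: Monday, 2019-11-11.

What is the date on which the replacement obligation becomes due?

The last day of the repair period: 8 business days after Monday, 2019-11-11, skipping weekends and the listed holiday on Nov 12 — Nov 13, Nov 14, Nov 15, Nov 18, Nov 19, Nov 20, Nov 21, Nov 22 — lands on Friday, 2019-11-22.
Adding 5 calendar days to 2019-11-22 gives 2019-11-27, which is the last day of the response period.
The last day of the standstill period: 2019-11-27 + 28 days = 2019-12-25.
The date on which the replacement obligation becomes due: 28 calendar days after 2019-12-25 is 2020-01-22.

2020-01-22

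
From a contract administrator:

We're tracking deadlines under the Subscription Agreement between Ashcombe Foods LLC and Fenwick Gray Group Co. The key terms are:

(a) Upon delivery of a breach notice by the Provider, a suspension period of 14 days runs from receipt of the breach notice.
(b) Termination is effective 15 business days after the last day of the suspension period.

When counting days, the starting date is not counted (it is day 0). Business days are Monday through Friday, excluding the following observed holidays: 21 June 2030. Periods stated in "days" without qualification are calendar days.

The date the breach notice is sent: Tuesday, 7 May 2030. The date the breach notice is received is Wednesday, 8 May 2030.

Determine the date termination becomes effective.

The last day of the suspension period: 14 calendar days after 8 May 2030 is 22 May 2030.
The date termination becomes effective: counting 15 business days from Wednesday, 22 May 2030 (May 23, May 24, May 27, May 28, …, Jun 10, Jun 11, Jun 12, skipping weekends) reaches Wednesday, 12 June 2030.

12 June 2030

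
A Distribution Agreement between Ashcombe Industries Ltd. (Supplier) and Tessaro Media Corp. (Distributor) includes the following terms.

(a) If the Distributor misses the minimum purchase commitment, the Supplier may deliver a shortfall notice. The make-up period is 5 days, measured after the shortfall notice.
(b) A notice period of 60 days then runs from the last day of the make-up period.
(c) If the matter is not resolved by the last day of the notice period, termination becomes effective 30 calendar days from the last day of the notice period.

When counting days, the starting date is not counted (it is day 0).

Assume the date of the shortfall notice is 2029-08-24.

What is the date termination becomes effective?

Adding 5 calendar days to 2029-08-24 gives 2029-08-29, which is the last day of the make-up period.
The last day of the notice period: 60 calendar days after 2029-08-29 is 2029-10-28.
The date termination becomes effective: 30 calendar days after 2029-10-28 is 2029-11-27.

2029-11-27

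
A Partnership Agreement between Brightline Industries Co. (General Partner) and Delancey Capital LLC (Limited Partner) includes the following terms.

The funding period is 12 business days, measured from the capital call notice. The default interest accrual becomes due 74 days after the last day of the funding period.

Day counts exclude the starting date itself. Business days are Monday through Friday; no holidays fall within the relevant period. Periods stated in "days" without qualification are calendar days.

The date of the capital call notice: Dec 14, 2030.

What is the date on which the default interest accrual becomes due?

Mar 15, 2031

From Saturday, Dec 14, 2030, 12 business days (Dec 16, Dec 17, Dec 18, Dec 19, …, Dec 27, Dec 30, Dec 31, skipping weekends) brings us to Tuesday, Dec 31, 2030, which is the last day of the funding period.
Adding 74 calendar days to Dec 31, 2030 gives Mar 15, 2031, which is the date on which the default interest accrual becomes due.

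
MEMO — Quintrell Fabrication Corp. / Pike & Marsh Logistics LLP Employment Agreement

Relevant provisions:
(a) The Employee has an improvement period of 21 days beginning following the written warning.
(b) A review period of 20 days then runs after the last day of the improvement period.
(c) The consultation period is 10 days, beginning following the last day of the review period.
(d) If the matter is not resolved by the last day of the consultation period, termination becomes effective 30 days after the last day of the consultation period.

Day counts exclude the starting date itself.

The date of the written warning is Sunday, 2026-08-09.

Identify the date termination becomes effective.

Adding 21 calendar days to 2026-08-09 gives 2026-08-30, which is the last day of the improvement period.
The last day of the review period: 2026-08-30 + 20 days = 2026-09-19.
The last day of the consultation period: 2026-09-19 + 10 days = 2026-09-29.
The date termination becomes effective: 2026-09-29 + 30 days = 2026-10-29.

2026-10-29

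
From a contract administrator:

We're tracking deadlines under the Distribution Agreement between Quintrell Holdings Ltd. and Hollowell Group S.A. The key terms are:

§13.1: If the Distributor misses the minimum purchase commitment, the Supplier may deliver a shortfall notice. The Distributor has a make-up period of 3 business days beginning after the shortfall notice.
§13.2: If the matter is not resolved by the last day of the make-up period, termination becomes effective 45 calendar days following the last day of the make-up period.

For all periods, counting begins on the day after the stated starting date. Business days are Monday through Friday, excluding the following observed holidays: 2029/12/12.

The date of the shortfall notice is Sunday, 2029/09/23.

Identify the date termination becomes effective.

From Sunday, 2029/09/23, 3 business days (Sep 24, Sep 25, Sep 26, skipping weekends) brings us to Wednesday, 2029/09/26, which is the last day of the make-up period.
The date termination becomes effective: 45 calendar days after 2029/09/26 is 2029/11/10.

2029/11/10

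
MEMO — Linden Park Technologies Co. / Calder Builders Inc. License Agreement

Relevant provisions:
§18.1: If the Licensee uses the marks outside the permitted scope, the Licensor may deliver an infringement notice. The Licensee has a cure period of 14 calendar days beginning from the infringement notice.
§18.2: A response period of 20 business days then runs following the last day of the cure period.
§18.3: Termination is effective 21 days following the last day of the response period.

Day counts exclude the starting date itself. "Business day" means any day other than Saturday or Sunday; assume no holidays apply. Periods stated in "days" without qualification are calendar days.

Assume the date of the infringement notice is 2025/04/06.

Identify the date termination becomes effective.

2025/06/06

The last day of the cure period: 14 calendar days after 2025/04/06 is 2025/04/20.
The last day of the response period: counting 20 business days from Sunday, 2025/04/20 (Apr 21, Apr 22, Apr 23, Apr 24, …, May 14, May 15, May 16, skipping weekends) reaches Friday, 2025/05/16.
The date termination becomes effective: 21 calendar days after 2025/05/16 is 2025/06/06.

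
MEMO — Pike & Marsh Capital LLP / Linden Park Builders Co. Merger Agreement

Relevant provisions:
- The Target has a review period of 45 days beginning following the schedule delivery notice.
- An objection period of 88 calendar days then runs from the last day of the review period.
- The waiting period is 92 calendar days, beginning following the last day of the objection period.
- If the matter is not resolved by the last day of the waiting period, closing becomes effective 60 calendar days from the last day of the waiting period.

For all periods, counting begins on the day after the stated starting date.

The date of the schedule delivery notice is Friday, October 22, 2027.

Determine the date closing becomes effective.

August 2, 2028

The last day of the review period: 45 calendar days after October 22, 2027 is December 6, 2027.
The last day of the objection period: December 6, 2027 + 88 days = March 3, 2028.
Adding 92 calendar days to March 3, 2028 gives June 3, 2028, which is the last day of the waiting period.
The date closing becomes effective: 60 calendar days after June 3, 2028 is August 2, 2028.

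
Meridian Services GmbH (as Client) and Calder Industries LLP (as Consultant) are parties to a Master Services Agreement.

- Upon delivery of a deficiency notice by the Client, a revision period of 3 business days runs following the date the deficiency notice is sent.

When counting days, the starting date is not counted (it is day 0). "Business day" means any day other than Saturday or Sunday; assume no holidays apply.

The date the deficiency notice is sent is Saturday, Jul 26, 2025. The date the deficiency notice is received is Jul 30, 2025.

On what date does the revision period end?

The last day of the revision period: 3 business days after Saturday, Jul 26, 2025, skipping weekends — Jul 28, Jul 29, Jul 30 — lands on Wednesday, Jul 30, 2025.

Jul 30, 2025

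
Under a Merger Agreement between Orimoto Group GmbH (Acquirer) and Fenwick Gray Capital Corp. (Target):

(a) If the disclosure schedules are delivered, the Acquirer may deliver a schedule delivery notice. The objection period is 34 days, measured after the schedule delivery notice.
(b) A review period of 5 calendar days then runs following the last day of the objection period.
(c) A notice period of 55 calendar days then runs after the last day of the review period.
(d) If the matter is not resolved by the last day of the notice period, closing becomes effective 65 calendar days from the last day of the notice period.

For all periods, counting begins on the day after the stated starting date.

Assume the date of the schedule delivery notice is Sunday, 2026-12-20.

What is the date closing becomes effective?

Adding 34 calendar days to 2026-12-20 gives 2027-01-23, which is the last day of the objection period.
The last day of the review period: 5 calendar days after 2027-01-23 is 2027-01-28.
The last day of the notice period: 2027-01-28 + 55 days = 2027-03-24.
The date closing becomes effective: 2027-03-24 + 65 days = 2027-05-28.

2027-05-28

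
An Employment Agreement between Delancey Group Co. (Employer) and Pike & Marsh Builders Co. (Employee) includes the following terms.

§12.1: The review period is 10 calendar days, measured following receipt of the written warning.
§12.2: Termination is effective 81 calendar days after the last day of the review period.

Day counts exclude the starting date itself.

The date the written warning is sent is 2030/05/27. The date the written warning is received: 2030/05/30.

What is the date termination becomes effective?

The last day of the review period: 2030/05/30 + 10 days = 2030/06/09.
The date termination becomes effective: 2030/06/09 + 81 days = 2030/08/29.

2030/08/29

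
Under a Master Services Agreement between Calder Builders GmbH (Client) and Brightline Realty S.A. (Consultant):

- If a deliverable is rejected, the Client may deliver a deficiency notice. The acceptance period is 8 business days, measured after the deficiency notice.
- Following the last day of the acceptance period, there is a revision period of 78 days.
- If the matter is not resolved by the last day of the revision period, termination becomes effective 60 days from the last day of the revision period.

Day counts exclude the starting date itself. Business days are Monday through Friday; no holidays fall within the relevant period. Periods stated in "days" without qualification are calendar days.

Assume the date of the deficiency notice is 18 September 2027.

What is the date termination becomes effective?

14 February 2028

The last day of the acceptance period: 8 business days after Saturday, 18 September 2027, skipping weekends — Sep 20, Sep 21, Sep 22, Sep 23, Sep 24, Sep 27, Sep 28, Sep 29 — lands on Wednesday, 29 September 2027.
The last day of the revision period: 29 September 2027 + 78 days = 16 December 2027.
The date termination becomes effective: 16 December 2027 + 60 days = 14 February 2028.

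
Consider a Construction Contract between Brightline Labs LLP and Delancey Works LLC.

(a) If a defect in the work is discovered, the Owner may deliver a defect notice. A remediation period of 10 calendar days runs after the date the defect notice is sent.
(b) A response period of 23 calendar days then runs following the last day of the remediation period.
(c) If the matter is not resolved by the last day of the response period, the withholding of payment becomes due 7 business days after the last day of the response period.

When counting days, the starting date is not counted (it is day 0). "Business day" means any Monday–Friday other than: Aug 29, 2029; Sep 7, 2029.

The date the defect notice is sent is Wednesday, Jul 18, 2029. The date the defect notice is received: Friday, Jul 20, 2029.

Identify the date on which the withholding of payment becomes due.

The last day of the remediation period: 10 calendar days after Jul 18, 2029 is Jul 28, 2029.
The last day of the response period: 23 calendar days after Jul 28, 2029 is Aug 20, 2029.
The date on which the withholding of payment becomes due: 7 business days after Monday, Aug 20, 2029, skipping weekends and the listed holiday on Aug 29 — Aug 21, Aug 22, Aug 23, Aug 24, Aug 27, Aug 28, Aug 30 — lands on Thursday, Aug 30, 2029.

Aug 30, 2029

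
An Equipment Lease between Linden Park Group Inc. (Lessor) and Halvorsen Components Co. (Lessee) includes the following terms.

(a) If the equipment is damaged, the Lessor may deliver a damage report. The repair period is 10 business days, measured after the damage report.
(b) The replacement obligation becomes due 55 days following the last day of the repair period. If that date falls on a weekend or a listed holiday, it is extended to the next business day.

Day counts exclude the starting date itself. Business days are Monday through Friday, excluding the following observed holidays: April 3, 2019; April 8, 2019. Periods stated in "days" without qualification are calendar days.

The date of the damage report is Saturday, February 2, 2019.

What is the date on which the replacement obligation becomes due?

From Saturday, February 2, 2019, 10 business days (Feb 4, Feb 5, Feb 6, Feb 7, Feb 8, Feb 11, Feb 12, Feb 13, Feb 14, Feb 15, skipping weekends) brings us to Friday, February 15, 2019, which is the last day of the repair period.
The date on which the replacement obligation becomes due: 55 calendar days after February 15, 2019 is April 11, 2019. April 11, 2019 is a Thursday and is not a listed holiday, so no roll-forward applies.

April 11, 2019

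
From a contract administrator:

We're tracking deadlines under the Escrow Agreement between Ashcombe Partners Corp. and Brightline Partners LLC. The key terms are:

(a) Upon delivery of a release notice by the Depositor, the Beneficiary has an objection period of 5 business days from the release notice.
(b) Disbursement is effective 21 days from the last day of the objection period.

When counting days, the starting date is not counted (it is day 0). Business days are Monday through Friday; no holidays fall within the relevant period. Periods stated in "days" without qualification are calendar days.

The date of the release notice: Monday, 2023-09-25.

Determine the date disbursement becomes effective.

2023-10-23

The last day of the objection period: 5 business days after Monday, 2023-09-25, skipping weekends — Sep 26, Sep 27, Sep 28, Sep 29, Oct 2 — lands on Monday, 2023-10-02.
The date disbursement becomes effective: 21 calendar days after 2023-10-02 is 2023-10-23.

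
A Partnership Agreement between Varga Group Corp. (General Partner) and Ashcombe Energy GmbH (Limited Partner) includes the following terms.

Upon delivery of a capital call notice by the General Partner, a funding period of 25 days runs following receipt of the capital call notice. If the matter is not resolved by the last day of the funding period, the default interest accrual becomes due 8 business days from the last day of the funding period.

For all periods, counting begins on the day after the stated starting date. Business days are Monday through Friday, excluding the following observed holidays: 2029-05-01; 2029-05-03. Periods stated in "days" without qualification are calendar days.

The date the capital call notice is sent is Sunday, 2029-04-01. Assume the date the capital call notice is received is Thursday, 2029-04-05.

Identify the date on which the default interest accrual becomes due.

Adding 25 calendar days to 2029-04-05 gives 2029-04-30, which is the last day of the funding period.
From Monday, 2029-04-30, 8 business days (May 2, May 4, May 7, May 8, May 9, May 10, May 11, May 14, skipping weekends and the listed holidays on May 1, May 3) brings us to Monday, 2029-05-14, which is the date on which the default interest accrual becomes due.

2029-05-14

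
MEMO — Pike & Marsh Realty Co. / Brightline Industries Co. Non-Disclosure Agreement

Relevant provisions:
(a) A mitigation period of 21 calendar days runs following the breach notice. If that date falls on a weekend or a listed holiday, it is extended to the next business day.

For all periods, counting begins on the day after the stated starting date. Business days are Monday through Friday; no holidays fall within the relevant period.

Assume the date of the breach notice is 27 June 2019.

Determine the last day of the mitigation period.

18 July 2019

The last day of the mitigation period: 27 June 2019 + 21 days = 18 July 2019. 18 July 2019 is a Thursday, so no roll-forward applies.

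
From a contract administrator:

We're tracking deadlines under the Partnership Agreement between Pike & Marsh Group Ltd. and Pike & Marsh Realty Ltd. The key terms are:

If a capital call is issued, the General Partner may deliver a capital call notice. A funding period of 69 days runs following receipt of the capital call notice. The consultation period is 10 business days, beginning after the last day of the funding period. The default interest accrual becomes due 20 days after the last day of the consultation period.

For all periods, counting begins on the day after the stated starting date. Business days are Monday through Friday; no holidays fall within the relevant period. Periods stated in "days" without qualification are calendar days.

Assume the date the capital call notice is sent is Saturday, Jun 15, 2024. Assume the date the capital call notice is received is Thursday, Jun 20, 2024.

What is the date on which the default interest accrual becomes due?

The last day of the funding period: 69 calendar days after Jun 20, 2024 is Aug 28, 2024.
From Wednesday, Aug 28, 2024, 10 business days (Aug 29, Aug 30, Sep 2, Sep 3, Sep 4, Sep 5, Sep 6, Sep 9, Sep 10, Sep 11, skipping weekends) brings us to Wednesday, Sep 11, 2024, which is the last day of the consultation period.
The date on which the default interest accrual becomes due: 20 calendar days after Sep 11, 2024 is Oct 1, 2024.

Oct 1, 2024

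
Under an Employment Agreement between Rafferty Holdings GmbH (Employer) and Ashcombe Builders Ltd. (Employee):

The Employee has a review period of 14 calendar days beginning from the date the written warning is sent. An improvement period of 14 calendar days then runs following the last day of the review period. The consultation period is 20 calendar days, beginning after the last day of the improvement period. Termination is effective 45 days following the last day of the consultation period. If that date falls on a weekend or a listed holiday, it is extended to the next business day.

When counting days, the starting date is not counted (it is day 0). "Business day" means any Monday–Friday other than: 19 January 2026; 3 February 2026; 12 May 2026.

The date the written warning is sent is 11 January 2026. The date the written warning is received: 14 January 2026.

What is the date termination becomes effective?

14 April 2026

The last day of the review period: 11 January 2026 + 14 days = 25 January 2026.
The last day of the improvement period: 25 January 2026 + 14 days = 8 February 2026.
The last day of the consultation period: 8 February 2026 + 20 days = 28 February 2026.
The date termination becomes effective: 28 February 2026 + 45 days = 14 April 2026. 14 April 2026 is a Tuesday and is not a listed holiday, so no roll-forward applies.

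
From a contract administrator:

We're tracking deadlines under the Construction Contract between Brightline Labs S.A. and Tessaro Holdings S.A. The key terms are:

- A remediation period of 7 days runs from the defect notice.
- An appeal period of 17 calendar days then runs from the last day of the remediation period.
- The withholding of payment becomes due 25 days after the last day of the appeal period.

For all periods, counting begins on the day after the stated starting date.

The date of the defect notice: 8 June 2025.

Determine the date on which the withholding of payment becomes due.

The last day of the remediation period: 7 calendar days after 8 June 2025 is 15 June 2025.
The last day of the appeal period: 17 calendar days after 15 June 2025 is 2 July 2025.
The date on which the withholding of payment becomes due: 25 calendar days after 2 July 2025 is 27 July 2025.

27 July 2025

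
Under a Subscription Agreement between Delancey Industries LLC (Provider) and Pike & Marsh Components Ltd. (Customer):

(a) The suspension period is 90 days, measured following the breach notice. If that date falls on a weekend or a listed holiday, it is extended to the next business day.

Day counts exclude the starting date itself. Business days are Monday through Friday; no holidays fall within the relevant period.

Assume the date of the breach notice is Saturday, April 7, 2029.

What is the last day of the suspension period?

The last day of the suspension period: 90 calendar days after April 7, 2029 is July 6, 2029. July 6, 2029 is a Friday, so no roll-forward applies.

July 6, 2029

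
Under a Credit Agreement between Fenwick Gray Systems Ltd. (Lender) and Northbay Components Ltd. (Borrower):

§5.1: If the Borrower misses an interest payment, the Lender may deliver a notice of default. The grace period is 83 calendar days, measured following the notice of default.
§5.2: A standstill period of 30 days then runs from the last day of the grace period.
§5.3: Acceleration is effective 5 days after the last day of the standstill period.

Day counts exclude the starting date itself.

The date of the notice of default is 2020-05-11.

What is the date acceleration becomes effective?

The last day of the grace period: 83 calendar days after 2020-05-11 is 2020-08-02.
The last day of the standstill period: 30 calendar days after 2020-08-02 is 2020-09-01.
Adding 5 calendar days to 2020-09-01 gives 2020-09-06, which is the date acceleration becomes effective.

2020-09-06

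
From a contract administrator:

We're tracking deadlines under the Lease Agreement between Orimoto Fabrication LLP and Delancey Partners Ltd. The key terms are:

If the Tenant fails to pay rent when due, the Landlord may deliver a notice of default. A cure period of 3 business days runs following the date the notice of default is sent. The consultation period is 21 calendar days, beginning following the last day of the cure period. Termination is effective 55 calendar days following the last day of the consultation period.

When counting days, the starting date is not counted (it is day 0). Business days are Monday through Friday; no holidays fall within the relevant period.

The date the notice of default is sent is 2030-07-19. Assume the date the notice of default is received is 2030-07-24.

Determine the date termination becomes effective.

The last day of the cure period: counting 3 business days from Friday, 2030-07-19 (Jul 22, Jul 23, Jul 24, skipping weekends) reaches Wednesday, 2030-07-24.
The last day of the consultation period: 21 calendar days after 2030-07-24 is 2030-08-14.
The date termination becomes effective: 55 calendar days after 2030-08-14 is 2030-10-08.

2030-10-08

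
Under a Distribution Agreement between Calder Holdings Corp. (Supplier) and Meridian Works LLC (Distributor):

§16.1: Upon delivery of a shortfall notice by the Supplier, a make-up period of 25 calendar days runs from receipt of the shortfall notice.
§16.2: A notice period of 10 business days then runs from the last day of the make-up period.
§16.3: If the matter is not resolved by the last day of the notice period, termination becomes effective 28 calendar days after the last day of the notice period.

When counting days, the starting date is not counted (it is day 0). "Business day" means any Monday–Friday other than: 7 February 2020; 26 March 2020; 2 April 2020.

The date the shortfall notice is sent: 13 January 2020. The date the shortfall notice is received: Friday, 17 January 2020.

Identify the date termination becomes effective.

24 March 2020

The last day of the make-up period: 25 calendar days after 17 January 2020 is 11 February 2020.
The last day of the notice period: counting 10 business days from Tuesday, 11 February 2020 (Feb 12, Feb 13, Feb 14, Feb 17, Feb 18, Feb 19, Feb 20, Feb 21, Feb 24, Feb 25, skipping weekends) reaches Tuesday, 25 February 2020.
The date termination becomes effective: 28 calendar days after 25 February 2020 is 24 March 2020.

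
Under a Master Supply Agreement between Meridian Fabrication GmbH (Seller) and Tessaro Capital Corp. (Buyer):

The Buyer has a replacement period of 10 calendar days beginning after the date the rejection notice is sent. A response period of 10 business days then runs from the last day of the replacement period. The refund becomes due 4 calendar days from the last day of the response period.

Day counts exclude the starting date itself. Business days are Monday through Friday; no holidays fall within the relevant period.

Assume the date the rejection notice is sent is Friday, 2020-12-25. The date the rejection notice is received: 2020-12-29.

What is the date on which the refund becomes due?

2021-01-22

The last day of the replacement period: 2020-12-25 + 10 days = 2021-01-04.
The last day of the response period: counting 10 business days from Monday, 2021-01-04 (Jan 5, Jan 6, Jan 7, Jan 8, Jan 11, Jan 12, Jan 13, Jan 14, Jan 15, Jan 18, skipping weekends) reaches Monday, 2021-01-18.
Adding 4 calendar days to 2021-01-18 gives 2021-01-22, which is the date on which the refund becomes due.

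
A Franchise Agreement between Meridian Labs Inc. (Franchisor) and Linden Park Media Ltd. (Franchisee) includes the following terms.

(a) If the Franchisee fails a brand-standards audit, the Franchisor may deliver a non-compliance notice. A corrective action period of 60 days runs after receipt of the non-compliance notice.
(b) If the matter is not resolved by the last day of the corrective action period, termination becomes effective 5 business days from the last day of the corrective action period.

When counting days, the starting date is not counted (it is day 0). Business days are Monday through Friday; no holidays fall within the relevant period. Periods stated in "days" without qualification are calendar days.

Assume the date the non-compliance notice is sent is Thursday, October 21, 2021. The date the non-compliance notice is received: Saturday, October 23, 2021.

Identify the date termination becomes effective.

December 29, 2021

The last day of the corrective action period: October 23, 2021 + 60 days = December 22, 2021.
From Wednesday, December 22, 2021, 5 business days (Dec 23, Dec 24, Dec 27, Dec 28, Dec 29, skipping weekends) brings us to Wednesday, December 29, 2021, which is the date termination becomes effective.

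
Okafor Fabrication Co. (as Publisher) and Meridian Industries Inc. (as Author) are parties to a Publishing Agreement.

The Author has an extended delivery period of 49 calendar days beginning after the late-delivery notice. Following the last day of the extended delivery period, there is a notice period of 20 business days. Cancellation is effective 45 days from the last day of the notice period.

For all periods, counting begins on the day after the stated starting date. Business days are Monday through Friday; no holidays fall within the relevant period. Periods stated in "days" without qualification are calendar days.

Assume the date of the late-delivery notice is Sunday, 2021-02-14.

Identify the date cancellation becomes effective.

Adding 49 calendar days to 2021-02-14 gives 2021-04-04, which is the last day of the extended delivery period.
From Sunday, 2021-04-04, 20 business days (Apr 5, Apr 6, Apr 7, Apr 8, …, Apr 28, Apr 29, Apr 30, skipping weekends) brings us to Friday, 2021-04-30, which is the last day of the notice period.
The date cancellation becomes effective: 2021-04-30 + 45 days = 2021-06-14.

2021-06-14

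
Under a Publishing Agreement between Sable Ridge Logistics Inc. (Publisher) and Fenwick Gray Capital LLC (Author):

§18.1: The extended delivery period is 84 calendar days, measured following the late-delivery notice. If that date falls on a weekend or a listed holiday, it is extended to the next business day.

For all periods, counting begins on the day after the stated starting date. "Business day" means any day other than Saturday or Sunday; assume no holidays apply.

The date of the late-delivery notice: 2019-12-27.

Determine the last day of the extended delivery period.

The last day of the extended delivery period: 2019-12-27 + 84 days = 2020-03-20. 2020-03-20 is a Friday, so no roll-forward applies.

2020-03-20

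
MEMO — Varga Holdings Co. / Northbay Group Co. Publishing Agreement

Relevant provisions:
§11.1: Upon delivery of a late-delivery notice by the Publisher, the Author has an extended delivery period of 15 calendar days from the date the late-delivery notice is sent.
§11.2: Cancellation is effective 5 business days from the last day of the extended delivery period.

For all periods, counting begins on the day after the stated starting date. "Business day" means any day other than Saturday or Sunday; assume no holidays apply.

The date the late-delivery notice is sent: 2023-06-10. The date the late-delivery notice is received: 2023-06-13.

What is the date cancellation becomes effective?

2023-06-30

The last day of the extended delivery period: 2023-06-10 + 15 days = 2023-06-25.
The date cancellation becomes effective: 5 business days after Sunday, 2023-06-25, skipping weekends — Jun 26, Jun 27, Jun 28, Jun 29, Jun 30 — lands on Friday, 2023-06-30.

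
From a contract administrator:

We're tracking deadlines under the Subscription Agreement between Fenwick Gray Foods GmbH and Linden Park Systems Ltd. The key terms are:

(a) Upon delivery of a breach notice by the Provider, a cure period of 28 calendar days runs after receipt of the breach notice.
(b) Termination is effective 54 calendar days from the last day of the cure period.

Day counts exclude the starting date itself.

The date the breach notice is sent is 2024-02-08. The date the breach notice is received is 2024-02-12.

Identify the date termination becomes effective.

2024-05-04

The last day of the cure period: 2024-02-12 + 28 days = 2024-03-11.
The date termination becomes effective: 2024-03-11 + 54 days = 2024-05-04.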